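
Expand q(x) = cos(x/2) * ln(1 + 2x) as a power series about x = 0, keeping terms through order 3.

Write out both Maclaurin series and multiply, keeping only the needed powers.
[x^0] = 0;  [x^1] = 2;  [x^2] = -2;  [x^3] = 29/12.

29*x^3/12 - 2*x^2 + 2*x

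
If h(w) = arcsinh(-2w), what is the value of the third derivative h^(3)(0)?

The coefficient of w^3 in the expansion is 4/3, so h′′′(0) = 3! * (4/3) = 8.

8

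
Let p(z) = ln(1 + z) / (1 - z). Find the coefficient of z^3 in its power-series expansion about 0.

Expand each factor separately, then convolve coefficients.
[z^0] = 0;  [z^1] = 1;  [z^2] = 1/2;  [z^3] = 5/6.

5/6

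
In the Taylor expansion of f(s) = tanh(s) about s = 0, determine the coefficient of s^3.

f(0) = 0
f′(0) = 1
f′′(0) = 0
f′′′(0) = -2
So c_3 = f′′′(0)/3! = -1/3.

-1/3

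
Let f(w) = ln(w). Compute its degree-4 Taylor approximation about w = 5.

-(w - 5)^4/2500 + (w - 5)^3/375 - (w - 5)^2/50 + (w - 5)/5 + ln(5)

f(5) = ln(5)
f′(5) = 1/5
f′′(5) = -1/25
f′′′(5) = 2/125
f^(4)(5) = -6/625
The Taylor polynomial is Σ f^(k)(5)/k! · (w - 5)^k.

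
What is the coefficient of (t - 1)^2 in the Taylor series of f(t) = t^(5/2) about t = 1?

15/8

Differentiate repeatedly and evaluate at the center.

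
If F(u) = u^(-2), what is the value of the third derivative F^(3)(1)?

-24

Use the known series and substitute for the argument.
The coefficient of (u - 1)^3 in the expansion is -4, so F′′′(1) = 3! * (-4) = -24.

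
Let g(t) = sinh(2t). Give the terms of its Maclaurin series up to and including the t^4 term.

Apply the Taylor formula c_k = f^(k)(a)/k!.
[t^0] = 0;  [t^1] = 2;  [t^2] = 0;  [t^3] = 4/3;  [t^4] = 0.

4*t^3/3 + 2*t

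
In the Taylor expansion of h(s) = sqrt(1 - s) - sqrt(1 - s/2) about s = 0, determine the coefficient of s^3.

-7/128

Expand each term separately and add.
h(0) = 0
h′(0) = -1/4
h′′(0) = -3/16
h′′′(0) = -21/64
So c_3 = h′′′(0)/3! = -7/128.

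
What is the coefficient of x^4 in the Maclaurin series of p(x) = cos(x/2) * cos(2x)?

Write out both Maclaurin series and multiply, keeping only the needed powers.
p(0) = 1
p′(0) = 0
p′′(0) = -17/4
p′′′(0) = 0
p^(4)(0) = 353/16
So c_4 = p^(4)(0)/4! = 353/384.

353/384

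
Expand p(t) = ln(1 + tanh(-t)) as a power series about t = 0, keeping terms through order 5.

t^4/12 - t^2/2 - t

Let u equal the inner series; expand the outer function in u and truncate.
[t^0] = 0;  [t^1] = -1;  [t^2] = -1/2;  [t^3] = 0;  [t^4] = 1/12;  [t^5] = 0.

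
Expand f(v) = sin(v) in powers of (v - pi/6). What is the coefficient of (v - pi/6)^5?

sqrt(3)/240

f(pi/6) = 1/2
f′(pi/6) = sqrt(3)/2
f′′(pi/6) = -1/2
f′′′(pi/6) = -sqrt(3)/2
f^(4)(pi/6) = 1/2
f^(5)(pi/6) = sqrt(3)/2
So c_5 = f^(5)(pi/6)/5! = sqrt(3)/240.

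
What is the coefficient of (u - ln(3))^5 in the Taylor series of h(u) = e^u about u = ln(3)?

1/40

h(ln(3)) = 3
h′(ln(3)) = 3
h′′(ln(3)) = 3
h′′′(ln(3)) = 3
h^(4)(ln(3)) = 3
h^(5)(ln(3)) = 3
So c_5 = h^(5)(ln(3))/5! = 1/40.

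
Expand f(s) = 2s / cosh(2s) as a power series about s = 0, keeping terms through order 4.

Divide the numerator series by the denominator series (power-series long division).
[s^0] = 0;  [s^1] = 2;  [s^2] = 0;  [s^3] = -4;  [s^4] = 0.

-4*s^3 + 2*s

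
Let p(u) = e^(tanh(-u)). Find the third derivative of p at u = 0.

Compose series: expand the inner function first, then feed it into the outer expansion.
The coefficient of u^3 in the expansion is 1/6, so p′′′(0) = 3! * (1/6) = 1.

1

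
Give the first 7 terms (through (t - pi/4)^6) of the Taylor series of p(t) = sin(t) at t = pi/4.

-sqrt(2)*(t - pi/4)^6/1440 + sqrt(2)*(t - pi/4)^5/240 + sqrt(2)*(t - pi/4)^4/48 - sqrt(2)*(t - pi/4)^3/12 - sqrt(2)*(t - pi/4)^2/4 + sqrt(2)*(t - pi/4)/2 + sqrt(2)/2

p(pi/4) = sqrt(2)/2
p′(pi/4) = sqrt(2)/2
p′′(pi/4) = -sqrt(2)/2
p′′′(pi/4) = -sqrt(2)/2
p^(4)(pi/4) = sqrt(2)/2
p^(5)(pi/4) = sqrt(2)/2
p^(6)(pi/4) = -sqrt(2)/2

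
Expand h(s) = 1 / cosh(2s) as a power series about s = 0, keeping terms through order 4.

10*s^4/3 - 2*s^2 + 1

Invert the denominator's series and multiply.
h(0) = 1
h′(0) = 0
h′′(0) = -4
h′′′(0) = 0
h^(4)(0) = 80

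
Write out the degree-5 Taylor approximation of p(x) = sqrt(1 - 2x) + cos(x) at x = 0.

-7*x^5/8 - 7*x^4/12 - x^3/2 - x^2 - x + 2

Combine the two series term by term.
p(0) = 2
p′(0) = -1
p′′(0) = -2
p′′′(0) = -3
p^(4)(0) = -14
p^(5)(0) = -105
The Taylor polynomial is Σ p^(k)(0)/k! · x^k.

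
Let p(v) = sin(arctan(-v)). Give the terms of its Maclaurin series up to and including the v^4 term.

Compose series: expand the inner function first, then feed it into the outer expansion.
p(0) = 0
p′(0) = -1
p′′(0) = 0
p′′′(0) = 3
p^(4)(0) = 0
Dividing each by k! gives the coefficients c_0, ..., c_4.

v^3/2 - v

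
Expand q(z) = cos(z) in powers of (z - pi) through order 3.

(z - pi)^2/2 - 1

Differentiate repeatedly and evaluate at the center.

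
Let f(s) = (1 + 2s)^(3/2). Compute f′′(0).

3

Compute the successive derivatives at the expansion point and divide by k!.
The coefficient of s^2 in the expansion is 3/2, so f′′(0) = 2! * (3/2) = 3.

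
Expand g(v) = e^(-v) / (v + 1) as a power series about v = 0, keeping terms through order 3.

Use 1/(1 - r) = Σ r^k on the denominator, then take the Cauchy product.
[v^0] = 1;  [v^1] = -2;  [v^2] = 5/2;  [v^3] = -8/3.

-8*v^3/3 + 5*v^2/2 - 2*v + 1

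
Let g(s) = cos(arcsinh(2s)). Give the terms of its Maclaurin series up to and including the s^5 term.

10*s^4/3 - 2*s^2 + 1

Substitute the inner expansion into the outer series and collect powers.
[s^0] = 1;  [s^1] = 0;  [s^2] = -2;  [s^3] = 0;  [s^4] = 10/3;  [s^5] = 0.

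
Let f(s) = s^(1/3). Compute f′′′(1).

10/27

The coefficient of (s - 1)^3 in the expansion is 5/81, so f′′′(1) = 3! * (5/81) = 10/27.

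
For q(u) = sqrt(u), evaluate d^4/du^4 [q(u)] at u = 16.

-15/262144

Apply the Taylor formula c_k = f^(k)(a)/k!.
From the series, [(u - 16)^4] q = -5/2097152; multiply by 4! = 24 to get -15/262144.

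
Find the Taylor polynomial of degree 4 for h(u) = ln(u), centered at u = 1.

-(u - 1)^4/4 + (u - 1)^3/3 - (u - 1)^2/2 + (u - 1)

Compute the successive derivatives at the expansion point and divide by k!.
[(u - 1)^0] = 0;  [(u - 1)^1] = 1;  [(u - 1)^2] = -1/2;  [(u - 1)^3] = 1/3;  [(u - 1)^4] = -1/4.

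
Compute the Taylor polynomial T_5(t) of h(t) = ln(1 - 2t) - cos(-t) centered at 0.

-32*t^5/5 - 97*t^4/24 - 8*t^3/3 - 3*t^2/2 - 2*t - 1

Combine the two series term by term.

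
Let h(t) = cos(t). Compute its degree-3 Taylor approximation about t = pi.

(t - pi)^2/2 - 1

[(t - pi)^0] = -1;  [(t - pi)^1] = 0;  [(t - pi)^2] = 1/2;  [(t - pi)^3] = 0.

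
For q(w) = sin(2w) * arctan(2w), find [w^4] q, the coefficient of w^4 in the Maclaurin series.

-8

Expand each factor separately, then convolve coefficients.
q(0) = 0
q′(0) = 0
q′′(0) = 8
q′′′(0) = 0
q^(4)(0) = -192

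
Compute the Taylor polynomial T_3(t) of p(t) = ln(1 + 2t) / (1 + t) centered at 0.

20*t^3/3 - 4*t^2 + 2*t

Take the Cauchy product of the two expansions.
p(0) = 0
p′(0) = 2
p′′(0) = -8
p′′′(0) = 40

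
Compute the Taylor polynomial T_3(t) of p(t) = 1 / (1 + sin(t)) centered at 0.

-5*t^3/6 + t^2 - t + 1

Expand as Σ (-1)^k u^k with u equal to the inner function's series.
[t^0] = 1;  [t^1] = -1;  [t^2] = 1;  [t^3] = -5/6.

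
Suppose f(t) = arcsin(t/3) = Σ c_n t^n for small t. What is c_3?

Compute the successive derivatives at the expansion point and divide by k!.
f(0) = 0
f′(0) = 1/3
f′′(0) = 0
f′′′(0) = 1/27
So c_3 = f′′′(0)/3! = 1/162.

1/162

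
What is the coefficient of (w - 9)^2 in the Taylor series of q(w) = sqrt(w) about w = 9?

-1/216

q(9) = 3
q′(9) = 1/6
q′′(9) = -1/108
So c_2 = q′′(9)/2! = -1/216.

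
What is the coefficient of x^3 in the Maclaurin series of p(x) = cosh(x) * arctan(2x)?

-5/3

Multiply the two series term by term and collect like powers.
[x^0] = 0;  [x^1] = 2;  [x^2] = 0;  [x^3] = -5/3.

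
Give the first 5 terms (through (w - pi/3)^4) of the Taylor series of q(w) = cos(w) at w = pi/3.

q(pi/3) = 1/2
q′(pi/3) = -sqrt(3)/2
q′′(pi/3) = -1/2
q′′′(pi/3) = sqrt(3)/2
q^(4)(pi/3) = 1/2
Dividing each by k! gives the coefficients c_0, ..., c_4.

(w - pi/3)^4/48 + sqrt(3)*(w - pi/3)^3/12 - (w - pi/3)^2/4 - sqrt(3)*(w - pi/3)/2 + 1/2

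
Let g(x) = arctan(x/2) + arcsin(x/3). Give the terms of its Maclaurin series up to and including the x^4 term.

Add the two expansions coefficient-wise.
[x^0] = 0;  [x^1] = 5/6;  [x^2] = 0;  [x^3] = -23/648;  [x^4] = 0.

-23*x^3/648 + 5*x/6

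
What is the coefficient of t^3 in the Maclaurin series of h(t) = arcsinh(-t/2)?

1/48

h(0) = 0
h′(0) = -1/2
h′′(0) = 0
h′′′(0) = 1/8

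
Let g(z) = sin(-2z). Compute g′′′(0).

Use the known series and substitute for the argument.
The coefficient of z^3 in the expansion is 4/3, so g′′′(0) = 3! * (4/3) = 8.

8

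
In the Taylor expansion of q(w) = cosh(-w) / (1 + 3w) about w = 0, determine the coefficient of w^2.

19/2

Write out both Maclaurin series and multiply, keeping only the needed powers.
q(0) = 1
q′(0) = -3
q′′(0) = 19
So c_2 = q′′(0)/2! = 19/2.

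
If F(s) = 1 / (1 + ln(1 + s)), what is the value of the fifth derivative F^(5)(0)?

-694

Use the geometric series for the reciprocal, then substitute.
From the series, [s^5] F = -347/60; multiply by 5! = 120 to get -694.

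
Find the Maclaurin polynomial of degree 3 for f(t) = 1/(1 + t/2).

-t^3/8 + t^2/4 - t/2 + 1

Apply the Taylor formula c_k = f^(k)(a)/k!.
f(0) = 1
f′(0) = -1/2
f′′(0) = 1/2
f′′′(0) = -3/4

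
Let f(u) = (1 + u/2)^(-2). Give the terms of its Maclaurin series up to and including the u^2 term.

f(0) = 1
f′(0) = -1
f′′(0) = 3/2

3*u^2/4 - u + 1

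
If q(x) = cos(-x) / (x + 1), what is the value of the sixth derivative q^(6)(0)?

Multiply the numerator's expansion by the denominator's geometric series.
The coefficient of x^6 in the expansion is 389/720, so q^(6)(0) = 6! * (389/720) = 389.

389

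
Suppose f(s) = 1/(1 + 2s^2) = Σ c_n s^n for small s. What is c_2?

-2

f(0) = 1
f′(0) = 0
f′′(0) = -4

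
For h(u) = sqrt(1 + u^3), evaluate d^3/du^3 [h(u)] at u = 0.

3

From the series, [u^3] h = 1/2; multiply by 3! = 6 to get 3.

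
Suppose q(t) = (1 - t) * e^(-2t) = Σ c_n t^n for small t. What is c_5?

Distribute the polynomial across the series and collect like powers.
[t^0] = 1;  [t^1] = -3;  [t^2] = 4;  [t^3] = -10/3;  [t^4] = 2;  [t^5] = -14/15.

-14/15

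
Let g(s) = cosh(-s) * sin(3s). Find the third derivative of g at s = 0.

-18

Expand each factor separately, then convolve coefficients.
The coefficient of s^3 in the expansion is -3, so g′′′(0) = 3! * (-3) = -18.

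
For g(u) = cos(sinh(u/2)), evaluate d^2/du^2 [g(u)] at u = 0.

Plug the Maclaurin series of the inner function into that of the outer and collect terms.
The coefficient of u^2 in the expansion is -1/8, so g′′(0) = 2! * (-1/8) = -1/4.

-1/4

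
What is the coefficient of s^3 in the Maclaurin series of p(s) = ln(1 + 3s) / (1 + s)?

Write out both Maclaurin series and multiply, keeping only the needed powers.
p(0) = 0
p′(0) = 3
p′′(0) = -15
p′′′(0) = 99

33/2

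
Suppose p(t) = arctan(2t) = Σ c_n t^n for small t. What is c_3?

p(0) = 0
p′(0) = 2
p′′(0) = 0
p′′′(0) = -16

-8/3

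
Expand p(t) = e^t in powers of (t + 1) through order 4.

(t + 1)^4*e^(-1)/24 + (t + 1)^3*e^(-1)/6 + (t + 1)^2*e^(-1)/2 + (t + 1)*e^(-1) + e^(-1)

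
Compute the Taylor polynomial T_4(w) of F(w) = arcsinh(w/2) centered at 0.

[w^0] = 0;  [w^1] = 1/2;  [w^2] = 0;  [w^3] = -1/48;  [w^4] = 0.

-w^3/48 + w/2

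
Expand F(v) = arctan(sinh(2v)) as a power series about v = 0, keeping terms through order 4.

Substitute the inner expansion into the outer series and collect powers.
[v^0] = 0;  [v^1] = 2;  [v^2] = 0;  [v^3] = -4/3;  [v^4] = 0.

-4*v^3/3 + 2*v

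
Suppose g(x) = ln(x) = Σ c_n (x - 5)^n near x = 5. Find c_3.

1/375

Apply the Taylor formula c_k = f^(k)(a)/k!.
g(5) = ln(5)
g′(5) = 1/5
g′′(5) = -1/25
g′′′(5) = 2/125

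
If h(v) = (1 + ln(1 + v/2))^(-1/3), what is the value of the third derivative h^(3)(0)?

-41/108

Substitute the inner expansion into the outer series and collect powers.
The coefficient of v^3 in the expansion is -41/648, so h′′′(0) = 3! * (-41/648) = -41/108.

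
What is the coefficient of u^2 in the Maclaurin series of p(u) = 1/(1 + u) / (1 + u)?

Expand each factor separately, then convolve coefficients.
p(0) = 1
p′(0) = -2
p′′(0) = 6

3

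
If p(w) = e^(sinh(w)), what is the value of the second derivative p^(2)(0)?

Substitute the inner expansion into the outer series and collect powers.
The coefficient of w^2 in the expansion is 1/2, so p′′(0) = 2! * (1/2) = 1.

1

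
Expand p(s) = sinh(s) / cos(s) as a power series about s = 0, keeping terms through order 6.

3*s^5/10 + 2*s^3/3 + s

Divide the numerator series by the denominator series (power-series long division).
[s^0] = 0;  [s^1] = 1;  [s^2] = 0;  [s^3] = 2/3;  [s^4] = 0;  [s^5] = 3/10;  [s^6] = 0.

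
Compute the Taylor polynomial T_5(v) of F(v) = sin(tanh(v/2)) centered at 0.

Plug the Maclaurin series of the inner function into that of the outer and collect terms.
F(0) = 0
F′(0) = 1/2
F′′(0) = 0
F′′′(0) = -3/8
F^(4)(0) = 0
F^(5)(0) = 37/32

37*v^5/3840 - v^3/16 + v/2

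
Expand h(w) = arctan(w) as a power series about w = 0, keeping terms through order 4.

Use the known series and substitute for the argument.

-w^3/3 + w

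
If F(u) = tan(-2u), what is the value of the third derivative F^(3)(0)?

The coefficient of u^3 in the expansion is -8/3, so F′′′(0) = 3! * (-8/3) = -16.

-16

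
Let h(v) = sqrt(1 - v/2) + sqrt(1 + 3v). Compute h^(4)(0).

-19455/256

Combine the two series term by term.
From the series, [v^4] h = -6485/2048; multiply by 4! = 24 to get -19455/256.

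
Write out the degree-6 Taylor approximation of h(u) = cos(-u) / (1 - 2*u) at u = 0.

Use 1/(1 - r) = Σ r^k on the denominator, then take the Cauchy product.
h(0) = 1
h′(0) = 2
h′′(0) = 7
h′′′(0) = 42
h^(4)(0) = 337
h^(5)(0) = 3370
h^(6)(0) = 40439
Dividing each by k! gives the coefficients c_0, ..., c_6.

40439*u^6/720 + 337*u^5/12 + 337*u^4/24 + 7*u^3 + 7*u^2/2 + 2*u + 1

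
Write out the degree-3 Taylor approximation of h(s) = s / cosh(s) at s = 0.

-s^3/2 + s

Write the quotient as an unknown series and match coefficients against numerator = denominator · series.
h(0) = 0
h′(0) = 1
h′′(0) = 0
h′′′(0) = -3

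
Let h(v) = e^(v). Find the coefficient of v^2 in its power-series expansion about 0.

1/2

[v^0] = 1;  [v^1] = 1;  [v^2] = 1/2.
So c_2 = h′′(0)/2! = 1/2.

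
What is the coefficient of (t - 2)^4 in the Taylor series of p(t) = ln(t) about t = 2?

p(2) = ln(2)
p′(2) = 1/2
p′′(2) = -1/4
p′′′(2) = 1/4
p^(4)(2) = -3/8
The Taylor polynomial is Σ p^(k)(2)/k! · (t - 2)^k.

-1/64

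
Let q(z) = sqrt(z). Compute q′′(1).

Differentiate repeatedly and evaluate at the center.
From the series, [(z - 1)^2] q = -1/8; multiply by 2! = 2 to get -1/4.

-1/4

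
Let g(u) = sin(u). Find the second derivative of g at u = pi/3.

-sqrt(3)/2

From the series, [(u - pi/3)^2] g = -sqrt(3)/4; multiply by 2! = 2 to get -sqrt(3)/2.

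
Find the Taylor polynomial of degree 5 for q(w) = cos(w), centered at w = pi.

-(w - pi)^4/24 + (w - pi)^2/2 - 1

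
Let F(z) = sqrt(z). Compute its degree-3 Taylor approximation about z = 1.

F(1) = 1
F′(1) = 1/2
F′′(1) = -1/4
F′′′(1) = 3/8
Dividing each by k! gives the coefficients c_0, ..., c_3.

(z - 1)^3/16 - (z - 1)^2/8 + (z - 1)/2 + 1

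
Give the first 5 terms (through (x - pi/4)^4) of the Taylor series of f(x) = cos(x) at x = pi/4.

sqrt(2)*(x - pi/4)^4/48 + sqrt(2)*(x - pi/4)^3/12 - sqrt(2)*(x - pi/4)^2/4 - sqrt(2)*(x - pi/4)/2 + sqrt(2)/2

f(pi/4) = sqrt(2)/2
f′(pi/4) = -sqrt(2)/2
f′′(pi/4) = -sqrt(2)/2
f′′′(pi/4) = sqrt(2)/2
f^(4)(pi/4) = sqrt(2)/2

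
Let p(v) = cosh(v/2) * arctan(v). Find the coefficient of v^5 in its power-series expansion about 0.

Expand each factor separately, then convolve coefficients.
p(0) = 0
p′(0) = 1
p′′(0) = 0
p′′′(0) = -5/4
p^(4)(0) = 0
p^(5)(0) = 309/16
The Taylor polynomial is Σ p^(k)(0)/k! · v^k.

103/640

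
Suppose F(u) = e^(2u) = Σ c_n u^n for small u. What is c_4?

2/3

c_4 = F^(4)(0)/4! = 2/3.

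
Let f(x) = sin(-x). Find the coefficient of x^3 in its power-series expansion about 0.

1/6

f(0) = 0
f′(0) = -1
f′′(0) = 0
f′′′(0) = 1
So c_3 = f′′′(0)/3! = 1/6.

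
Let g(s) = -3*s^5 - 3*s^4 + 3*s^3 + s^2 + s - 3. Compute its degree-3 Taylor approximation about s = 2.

g(2) = -117
g′(2) = -295
g′′(2) = -586
g′′′(2) = -846

-141*(s - 2)^3 - 293*(s - 2)^2 - 295*(s - 2) - 117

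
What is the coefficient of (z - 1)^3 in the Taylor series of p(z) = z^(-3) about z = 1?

-10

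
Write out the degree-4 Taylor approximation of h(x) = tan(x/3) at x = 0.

x^3/81 + x/3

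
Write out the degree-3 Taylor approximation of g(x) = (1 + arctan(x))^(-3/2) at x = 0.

-27*x^3/16 + 15*x^2/8 - 3*x/2 + 1

Substitute the inner expansion into the outer series and collect powers.
[x^0] = 1;  [x^1] = -3/2;  [x^2] = 15/8;  [x^3] = -27/16.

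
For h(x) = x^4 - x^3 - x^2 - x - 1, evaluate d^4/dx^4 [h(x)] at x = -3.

24

Apply the Taylor formula c_k = f^(k)(a)/k!.
The coefficient of (x + 3)^4 in the expansion is 1, so h^(4)(-3) = 4! * (1) = 24.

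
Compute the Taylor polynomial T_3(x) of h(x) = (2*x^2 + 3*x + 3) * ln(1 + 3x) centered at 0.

Multiply each power in the prefactor through the base expansion.
h(0) = 0
h′(0) = 9
h′′(0) = -9
h′′′(0) = 117
Dividing each by k! gives the coefficients c_0, ..., c_3.

39*x^3/2 - 9*x^2/2 + 9*x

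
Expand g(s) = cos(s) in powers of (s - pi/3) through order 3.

sqrt(3)*(s - pi/3)^3/12 - (s - pi/3)^2/4 - sqrt(3)*(s - pi/3)/2 + 1/2

g(pi/3) = 1/2
g′(pi/3) = -sqrt(3)/2
g′′(pi/3) = -1/2
g′′′(pi/3) = sqrt(3)/2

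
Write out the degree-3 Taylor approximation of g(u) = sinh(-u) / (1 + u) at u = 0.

-7*u^3/6 + u^2 - u

Expand each factor separately, then convolve coefficients.
g(0) = 0
g′(0) = -1
g′′(0) = 2
g′′′(0) = -7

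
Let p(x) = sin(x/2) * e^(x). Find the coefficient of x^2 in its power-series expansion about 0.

1/2

Take the Cauchy product of the two expansions.
p(0) = 0
p′(0) = 1/2
p′′(0) = 1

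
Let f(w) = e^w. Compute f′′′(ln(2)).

The coefficient of (w - ln(2))^3 in the expansion is 1/3, so f′′′(ln(2)) = 3! * (1/3) = 2.

2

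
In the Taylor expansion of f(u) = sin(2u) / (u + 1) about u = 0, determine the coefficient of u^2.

Multiply the numerator's expansion by the denominator's geometric series.
f(0) = 0
f′(0) = 2
f′′(0) = -4

-2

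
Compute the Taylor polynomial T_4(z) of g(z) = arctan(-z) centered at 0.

z^3/3 - z

g(0) = 0
g′(0) = -1
g′′(0) = 0
g′′′(0) = 2
g^(4)(0) = 0
The Taylor polynomial is Σ g^(k)(0)/k! · z^k.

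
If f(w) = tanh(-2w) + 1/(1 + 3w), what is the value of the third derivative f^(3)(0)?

-146

Expand each term separately and add.
The coefficient of w^3 in the expansion is -73/3, so f′′′(0) = 3! * (-73/3) = -146.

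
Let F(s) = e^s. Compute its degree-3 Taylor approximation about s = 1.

e*(s - 1)^3/6 + e*(s - 1)^2/2 + e*(s - 1) + e

[(s - 1)^0] = e;  [(s - 1)^1] = e;  [(s - 1)^2] = e/2;  [(s - 1)^3] = e/6.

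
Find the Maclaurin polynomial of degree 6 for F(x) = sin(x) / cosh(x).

3*x^5/10 - 2*x^3/3 + x

Invert the denominator's series and multiply.
F(0) = 0
F′(0) = 1
F′′(0) = 0
F′′′(0) = -4
F^(4)(0) = 0
F^(5)(0) = 36
F^(6)(0) = 0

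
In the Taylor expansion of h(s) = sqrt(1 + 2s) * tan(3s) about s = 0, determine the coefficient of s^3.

15/2

Take the Cauchy product of the two expansions.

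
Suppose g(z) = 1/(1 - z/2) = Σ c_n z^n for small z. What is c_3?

g(0) = 1
g′(0) = 1/2
g′′(0) = 1/2
g′′′(0) = 3/4
So c_3 = g′′′(0)/3! = 1/8.

1/8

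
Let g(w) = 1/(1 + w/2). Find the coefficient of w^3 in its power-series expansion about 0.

-1/8

g(0) = 1
g′(0) = -1/2
g′′(0) = 1/2
g′′′(0) = -3/4
Then c_k = g^(k)(0)/k! gives each Taylor coefficient.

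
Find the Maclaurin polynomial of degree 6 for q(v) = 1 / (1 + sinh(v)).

77*v^6/45 - 181*v^5/120 + 4*v^4/3 - 7*v^3/6 + v^2 - v + 1

Write 1/(1+u) = 1 - u + u^2 - u^3 + ... and substitute the series for u.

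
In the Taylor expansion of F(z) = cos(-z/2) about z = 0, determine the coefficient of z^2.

-1/8

F(0) = 1
F′(0) = 0
F′′(0) = -1/4
So c_2 = F′′(0)/2! = -1/8.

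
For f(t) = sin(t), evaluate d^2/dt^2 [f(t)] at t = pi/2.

From the series, [(t - pi/2)^2] f = -1/2; multiply by 2! = 2 to get -1.

-1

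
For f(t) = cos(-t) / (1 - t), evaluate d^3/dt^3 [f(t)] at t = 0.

Expand each factor separately, then convolve coefficients.
The coefficient of t^3 in the expansion is 1/2, so f′′′(0) = 3! * (1/2) = 3.

3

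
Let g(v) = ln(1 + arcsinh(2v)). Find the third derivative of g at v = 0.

8

Let u equal the inner series; expand the outer function in u and truncate.
From the series, [v^3] g = 4/3; multiply by 3! = 6 to get 8.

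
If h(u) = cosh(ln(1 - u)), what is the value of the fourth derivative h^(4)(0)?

Compose series: expand the inner function first, then feed it into the outer expansion.
The coefficient of u^4 in the expansion is 1/2, so h^(4)(0) = 4! * (1/2) = 12.

12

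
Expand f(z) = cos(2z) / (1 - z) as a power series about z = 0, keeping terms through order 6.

Expand 1/(denominator) as a geometric series and multiply by the numerator's series.

-19*z^6/45 - z^5/3 - z^4/3 - z^3 - z^2 + z + 1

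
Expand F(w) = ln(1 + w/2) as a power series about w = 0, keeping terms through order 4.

-w^4/64 + w^3/24 - w^2/8 + w/2

F(0) = 0
F′(0) = 1/2
F′′(0) = -1/4
F′′′(0) = 1/4
F^(4)(0) = -3/8
Dividing each by k! gives the coefficients c_0, ..., c_4.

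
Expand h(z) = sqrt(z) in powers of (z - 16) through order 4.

-5*(z - 16)^4/2097152 + (z - 16)^3/16384 - (z - 16)^2/512 + (z - 16)/8 + 4

[(z - 16)^0] = 4;  [(z - 16)^1] = 1/8;  [(z - 16)^2] = -1/512;  [(z - 16)^3] = 1/16384;  [(z - 16)^4] = -5/2097152.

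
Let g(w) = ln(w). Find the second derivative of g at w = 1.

The coefficient of (w - 1)^2 in the expansion is -1/2, so g′′(1) = 2! * (-1/2) = -1.

-1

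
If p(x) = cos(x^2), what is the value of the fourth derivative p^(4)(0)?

From the series, [x^4] p = -1/2; multiply by 4! = 24 to get -12.

-12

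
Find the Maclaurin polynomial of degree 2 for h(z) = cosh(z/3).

h(0) = 1
h′(0) = 0
h′′(0) = 1/9

z^2/18 + 1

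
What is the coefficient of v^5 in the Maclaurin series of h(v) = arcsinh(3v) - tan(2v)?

335/24

Combine the two series term by term.
h(0) = 0
h′(0) = 1
h′′(0) = 0
h′′′(0) = -43
h^(4)(0) = 0
h^(5)(0) = 1675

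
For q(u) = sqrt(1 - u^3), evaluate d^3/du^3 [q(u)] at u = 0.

From the series, [u^3] q = -1/2; multiply by 3! = 6 to get -3.

-3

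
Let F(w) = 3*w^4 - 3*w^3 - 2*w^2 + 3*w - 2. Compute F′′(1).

Use the known series and substitute for the argument.
From the series, [(w - 1)^2] F = 7; multiply by 2! = 2 to get 14.

14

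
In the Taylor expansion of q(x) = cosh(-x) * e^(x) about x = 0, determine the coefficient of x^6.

Take the Cauchy product of the two expansions.
So c_6 = q^(6)(0)/6! = 2/45.

2/45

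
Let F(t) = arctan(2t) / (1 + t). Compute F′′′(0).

Take the Cauchy product of the two expansions.
From the series, [t^3] F = -2/3; multiply by 3! = 6 to get -4.

-4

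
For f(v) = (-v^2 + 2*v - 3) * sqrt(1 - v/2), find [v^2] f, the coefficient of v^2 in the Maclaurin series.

Multiply each power in the prefactor through the base expansion.
f(0) = -3
f′(0) = 11/4
f′′(0) = -45/16
So c_2 = f′′(0)/2! = -45/32.

-45/32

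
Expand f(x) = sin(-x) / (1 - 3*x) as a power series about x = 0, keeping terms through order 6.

-9541*x^6/40 - 9541*x^5/120 - 53*x^4/2 - 53*x^3/6 - 3*x^2 - x

Multiply the numerator's expansion by the denominator's geometric series.
f(0) = 0
f′(0) = -1
f′′(0) = -6
f′′′(0) = -53
f^(4)(0) = -636
f^(5)(0) = -9541
f^(6)(0) = -171738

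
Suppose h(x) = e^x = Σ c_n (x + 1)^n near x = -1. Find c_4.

h(-1) = e^(-1)
h′(-1) = e^(-1)
h′′(-1) = e^(-1)
h′′′(-1) = e^(-1)
h^(4)(-1) = e^(-1)
So c_4 = h^(4)(-1)/4! = e^(-1)/24.

e^(-1)/24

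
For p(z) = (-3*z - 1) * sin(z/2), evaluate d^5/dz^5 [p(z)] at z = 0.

Shift and add copies of the series according to the polynomial's terms.
The coefficient of z^5 in the expansion is -1/3840, so p^(5)(0) = 5! * (-1/3840) = -1/32.

-1/32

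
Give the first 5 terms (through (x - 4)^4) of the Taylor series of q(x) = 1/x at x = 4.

(x - 4)^4/1024 - (x - 4)^3/256 + (x - 4)^2/64 - (x - 4)/16 + 1/4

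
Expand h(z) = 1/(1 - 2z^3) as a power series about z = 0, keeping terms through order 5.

2*z^3 + 1

Use the known series and substitute for the argument.
h(0) = 1
h′(0) = 0
h′′(0) = 0
h′′′(0) = 12
h^(4)(0) = 0
h^(5)(0) = 0
Dividing each by k! gives the coefficients c_0, ..., c_5.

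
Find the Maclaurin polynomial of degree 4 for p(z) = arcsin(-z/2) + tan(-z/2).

Combine the two series term by term.
p(0) = 0
p′(0) = -1
p′′(0) = 0
p′′′(0) = -3/8
p^(4)(0) = 0
The Taylor polynomial is Σ p^(k)(0)/k! · z^k.

-z^3/16 - z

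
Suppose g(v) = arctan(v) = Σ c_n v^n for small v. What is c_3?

g(0) = 0
g′(0) = 1
g′′(0) = 0
g′′′(0) = -2
Then c_k = g^(k)(0)/k! gives each Taylor coefficient.

-1/3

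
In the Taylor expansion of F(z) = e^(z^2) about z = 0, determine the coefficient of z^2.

1

Differentiate repeatedly and evaluate at the center.
F(0) = 1
F′(0) = 0
F′′(0) = 2
So c_2 = F′′(0)/2! = 1.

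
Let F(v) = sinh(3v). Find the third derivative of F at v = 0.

The coefficient of v^3 in the expansion is 9/2, so F′′′(0) = 3! * (9/2) = 27.

27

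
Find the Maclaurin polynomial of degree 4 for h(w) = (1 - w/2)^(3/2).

3*w^4/2048 + w^3/128 + 3*w^2/32 - 3*w/4 + 1

[w^0] = 1;  [w^1] = -3/4;  [w^2] = 3/32;  [w^3] = 1/128;  [w^4] = 3/2048.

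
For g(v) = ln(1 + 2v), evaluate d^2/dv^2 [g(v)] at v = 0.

-4

The coefficient of v^2 in the expansion is -2, so g′′(0) = 2! * (-2) = -4.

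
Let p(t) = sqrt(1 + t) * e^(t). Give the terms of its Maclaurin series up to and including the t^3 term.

Take the Cauchy product of the two expansions.
p(0) = 1
p′(0) = 3/2
p′′(0) = 7/4
p′′′(0) = 17/8

17*t^3/48 + 7*t^2/8 + 3*t/2 + 1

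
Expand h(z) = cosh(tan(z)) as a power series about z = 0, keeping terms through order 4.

3*z^4/8 + z^2/2 + 1

Let u equal the inner series; expand the outer function in u and truncate.
h(0) = 1
h′(0) = 0
h′′(0) = 1
h′′′(0) = 0
h^(4)(0) = 9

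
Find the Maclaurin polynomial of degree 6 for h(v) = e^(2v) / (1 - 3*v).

Expand 1/(denominator) as a geometric series and multiply by the numerator's series.

12779*v^6/9 + 7099*v^5/15 + 473*v^4/3 + 157*v^3/3 + 17*v^2 + 5*v + 1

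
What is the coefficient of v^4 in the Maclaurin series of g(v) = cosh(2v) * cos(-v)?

-7/24

Write out both Maclaurin series and multiply, keeping only the needed powers.
[v^0] = 1;  [v^1] = 0;  [v^2] = 3/2;  [v^3] = 0;  [v^4] = -7/24.
So c_4 = g^(4)(0)/4! = -7/24.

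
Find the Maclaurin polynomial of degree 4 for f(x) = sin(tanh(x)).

-x^3/2 + x

Plug the Maclaurin series of the inner function into that of the outer and collect terms.
f(0) = 0
f′(0) = 1
f′′(0) = 0
f′′′(0) = -3
f^(4)(0) = 0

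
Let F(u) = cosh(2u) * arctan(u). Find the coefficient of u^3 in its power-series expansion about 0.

Write out both Maclaurin series and multiply, keeping only the needed powers.
F(0) = 0
F′(0) = 1
F′′(0) = 0
F′′′(0) = 10

5/3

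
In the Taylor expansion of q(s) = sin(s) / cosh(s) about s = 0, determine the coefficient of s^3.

Divide the numerator series by the denominator series (power-series long division).

-2/3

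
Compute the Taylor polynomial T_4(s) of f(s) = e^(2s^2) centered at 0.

f(0) = 1
f′(0) = 0
f′′(0) = 4
f′′′(0) = 0
f^(4)(0) = 48

2*s^4 + 2*s^2 + 1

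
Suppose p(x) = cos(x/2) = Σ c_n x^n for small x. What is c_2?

p(0) = 1
p′(0) = 0
p′′(0) = -1/4
So c_2 = p′′(0)/2! = -1/8.

-1/8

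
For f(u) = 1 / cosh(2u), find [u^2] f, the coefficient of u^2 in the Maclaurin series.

-2

Divide the numerator series by the denominator series (power-series long division).
f(0) = 1
f′(0) = 0
f′′(0) = -4
So c_2 = f′′(0)/2! = -2.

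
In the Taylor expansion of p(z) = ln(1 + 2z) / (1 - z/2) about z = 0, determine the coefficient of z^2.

-1

Expand each factor separately, then convolve coefficients.
[z^0] = 0;  [z^1] = 2;  [z^2] = -1.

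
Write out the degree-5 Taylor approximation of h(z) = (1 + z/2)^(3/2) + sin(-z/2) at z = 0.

Add the two expansions coefficient-wise.
h(0) = 1
h′(0) = 1/4
h′′(0) = 3/16
h′′′(0) = 5/64
h^(4)(0) = 9/256
h^(5)(0) = -77/1024

-77*z^5/122880 + 3*z^4/2048 + 5*z^3/384 + 3*z^2/32 + z/4 + 1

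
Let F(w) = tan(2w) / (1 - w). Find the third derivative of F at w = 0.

28

Multiply the two series term by term and collect like powers.
The coefficient of w^3 in the expansion is 14/3, so F′′′(0) = 3! * (14/3) = 28.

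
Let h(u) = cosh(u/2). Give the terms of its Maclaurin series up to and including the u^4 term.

u^4/384 + u^2/8 + 1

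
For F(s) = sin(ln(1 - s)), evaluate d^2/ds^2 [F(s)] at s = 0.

Compose series: expand the inner function first, then feed it into the outer expansion.
From the series, [s^2] F = -1/2; multiply by 2! = 2 to get -1.

-1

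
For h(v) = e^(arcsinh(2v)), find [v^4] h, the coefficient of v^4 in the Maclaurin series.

Compose series: expand the inner function first, then feed it into the outer expansion.
So c_4 = h^(4)(0)/4! = -2.

-2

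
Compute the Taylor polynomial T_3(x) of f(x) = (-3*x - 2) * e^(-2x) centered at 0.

-10*x^3/3 + 2*x^2 + x - 2

Shift and add copies of the series according to the polynomial's terms.
f(0) = -2
f′(0) = 1
f′′(0) = 4
f′′′(0) = -20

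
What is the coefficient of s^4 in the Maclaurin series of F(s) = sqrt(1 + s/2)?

Compute the successive derivatives at the expansion point and divide by k!.
F(0) = 1
F′(0) = 1/4
F′′(0) = -1/16
F′′′(0) = 3/64
F^(4)(0) = -15/256
Dividing each by k! gives the coefficients c_0, ..., c_4.

-5/2048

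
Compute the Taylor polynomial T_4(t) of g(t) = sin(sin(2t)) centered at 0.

-8*t^3/3 + 2*t

Let u equal the inner series; expand the outer function in u and truncate.
g(0) = 0
g′(0) = 2
g′′(0) = 0
g′′′(0) = -16
g^(4)(0) = 0
Dividing each by k! gives the coefficients c_0, ..., c_4.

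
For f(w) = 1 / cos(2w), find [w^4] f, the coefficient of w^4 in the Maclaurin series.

Invert the denominator's series and multiply.
So c_4 = f^(4)(0)/4! = 10/3.

10/3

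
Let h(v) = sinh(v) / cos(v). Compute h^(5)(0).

Invert the denominator's series and multiply.
From the series, [v^5] h = 3/10; multiply by 5! = 120 to get 36.

36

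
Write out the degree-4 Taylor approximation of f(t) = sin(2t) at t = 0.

-4*t^3/3 + 2*t

Apply the Taylor formula c_k = f^(k)(a)/k!.
f(0) = 0
f′(0) = 2
f′′(0) = 0
f′′′(0) = -8
f^(4)(0) = 0
Dividing each by k! gives the coefficients c_0, ..., c_4.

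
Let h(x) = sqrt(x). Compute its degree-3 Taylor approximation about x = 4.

h(4) = 2
h′(4) = 1/4
h′′(4) = -1/32
h′′′(4) = 3/256

(x - 4)^3/512 - (x - 4)^2/64 + (x - 4)/4 + 2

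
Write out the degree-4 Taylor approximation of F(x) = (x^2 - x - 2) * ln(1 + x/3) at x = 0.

-5*x^4/81 + 59*x^3/162 - 2*x^2/9 - 2*x/3

Distribute the polynomial across the series and collect like powers.
F(0) = 0
F′(0) = -2/3
F′′(0) = -4/9
F′′′(0) = 59/27
F^(4)(0) = -40/27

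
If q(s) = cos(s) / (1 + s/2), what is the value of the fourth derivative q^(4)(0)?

Multiply the two series term by term and collect like powers.
The coefficient of s^4 in the expansion is -1/48, so q^(4)(0) = 4! * (-1/48) = -1/2.

-1/2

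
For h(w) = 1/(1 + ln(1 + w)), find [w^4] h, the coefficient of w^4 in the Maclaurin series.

Substitute the inner expansion into the outer series and collect powers.
[w^0] = 1;  [w^1] = -1;  [w^2] = 3/2;  [w^3] = -7/3;  [w^4] = 11/3.

11/3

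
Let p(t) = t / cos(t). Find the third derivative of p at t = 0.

3

Divide the numerator series by the denominator series (power-series long division).
From the series, [t^3] p = 1/2; multiply by 3! = 6 to get 3.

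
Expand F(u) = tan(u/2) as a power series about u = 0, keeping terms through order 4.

F(0) = 0
F′(0) = 1/2
F′′(0) = 0
F′′′(0) = 1/4
F^(4)(0) = 0

u^3/24 + u/2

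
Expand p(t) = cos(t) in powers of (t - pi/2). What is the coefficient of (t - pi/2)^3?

p(pi/2) = 0
p′(pi/2) = -1
p′′(pi/2) = 0
p′′′(pi/2) = 1
Dividing each by k! gives the coefficients c_0, ..., c_3.

1/6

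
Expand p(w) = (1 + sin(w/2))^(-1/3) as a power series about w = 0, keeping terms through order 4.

17*w^4/3888 - 19*w^3/1296 + w^2/18 - w/6 + 1

Plug the Maclaurin series of the inner function into that of the outer and collect terms.
[w^0] = 1;  [w^1] = -1/6;  [w^2] = 1/18;  [w^3] = -19/1296;  [w^4] = 17/3888.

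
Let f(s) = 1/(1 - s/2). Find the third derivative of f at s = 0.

3/4

From the series, [s^3] f = 1/8; multiply by 3! = 6 to get 3/4.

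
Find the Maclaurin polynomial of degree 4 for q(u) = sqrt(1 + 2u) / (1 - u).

11*u^4/8 + 2*u^3 + 3*u^2/2 + 2*u + 1

Write out both Maclaurin series and multiply, keeping only the needed powers.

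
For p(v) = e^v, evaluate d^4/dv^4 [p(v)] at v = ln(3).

Use the known series and substitute for the argument.
The coefficient of (v - ln(3))^4 in the expansion is 1/8, so p^(4)(ln(3)) = 4! * (1/8) = 3.

3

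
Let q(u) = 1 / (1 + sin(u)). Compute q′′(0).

2

Write 1/(1+u) = 1 - u + u^2 - u^3 + ... and substitute the series for u.
The coefficient of u^2 in the expansion is 1, so q′′(0) = 2! * (1) = 2.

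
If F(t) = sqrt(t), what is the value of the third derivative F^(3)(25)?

3/25000

The coefficient of (t - 25)^3 in the expansion is 1/50000, so F′′′(25) = 3! * (1/50000) = 3/25000.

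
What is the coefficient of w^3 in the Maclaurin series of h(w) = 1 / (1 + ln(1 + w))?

Write 1/(1+u) = 1 - u + u^2 - u^3 + ... and substitute the series for u.
h(0) = 1
h′(0) = -1
h′′(0) = 3
h′′′(0) = -14

-7/3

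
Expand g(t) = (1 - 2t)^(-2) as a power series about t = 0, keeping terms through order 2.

g(0) = 1
g′(0) = 4
g′′(0) = 24
Dividing each by k! gives the coefficients c_0, ..., c_2.

12*t^2 + 4*t + 1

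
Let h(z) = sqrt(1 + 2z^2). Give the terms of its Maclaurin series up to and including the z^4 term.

-z^4/2 + z^2 + 1

h(0) = 1
h′(0) = 0
h′′(0) = 2
h′′′(0) = 0
h^(4)(0) = -12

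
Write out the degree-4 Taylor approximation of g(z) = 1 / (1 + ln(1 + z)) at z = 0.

11*z^4/3 - 7*z^3/3 + 3*z^2/2 - z + 1

Write 1/(1+u) = 1 - u + u^2 - u^3 + ... and substitute the series for u.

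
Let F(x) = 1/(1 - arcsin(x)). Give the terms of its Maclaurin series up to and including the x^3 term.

7*x^3/6 + x^2 + x + 1

Plug the Maclaurin series of the inner function into that of the outer and collect terms.
F(0) = 1
F′(0) = 1
F′′(0) = 2
F′′′(0) = 7
The Taylor polynomial is Σ F^(k)(0)/k! · x^k.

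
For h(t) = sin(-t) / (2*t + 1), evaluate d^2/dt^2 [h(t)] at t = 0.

4

Expand 1/(denominator) as a geometric series and multiply by the numerator's series.
The coefficient of t^2 in the expansion is 2, so h′′(0) = 2! * (2) = 4.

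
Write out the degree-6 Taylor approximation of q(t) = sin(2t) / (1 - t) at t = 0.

14*t^6/15 + 14*t^5/15 + 2*t^4/3 + 2*t^3/3 + 2*t^2 + 2*t

Multiply the numerator's expansion by the denominator's geometric series.
q(0) = 0
q′(0) = 2
q′′(0) = 4
q′′′(0) = 4
q^(4)(0) = 16
q^(5)(0) = 112
q^(6)(0) = 672
Then c_k = q^(k)(0)/k! gives each Taylor coefficient.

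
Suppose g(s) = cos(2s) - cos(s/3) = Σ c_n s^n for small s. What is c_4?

1295/1944

Combine the two series term by term.
[s^0] = 0;  [s^1] = 0;  [s^2] = -35/18;  [s^3] = 0;  [s^4] = 1295/1944.
So c_4 = g^(4)(0)/4! = 1295/1944.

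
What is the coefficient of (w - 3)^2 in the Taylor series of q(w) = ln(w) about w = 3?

Apply the Taylor formula c_k = f^(k)(a)/k!.
q(3) = ln(3)
q′(3) = 1/3
q′′(3) = -1/9

-1/18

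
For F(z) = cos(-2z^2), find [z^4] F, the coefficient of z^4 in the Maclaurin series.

-2

Differentiate repeatedly and evaluate at the center.
[z^0] = 1;  [z^1] = 0;  [z^2] = 0;  [z^3] = 0;  [z^4] = -2.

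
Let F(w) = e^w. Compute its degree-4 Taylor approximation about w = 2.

Compute the successive derivatives at the expansion point and divide by k!.
[(w - 2)^0] = e^(2);  [(w - 2)^1] = e^(2);  [(w - 2)^2] = e^(2)/2;  [(w - 2)^3] = e^(2)/6;  [(w - 2)^4] = e^(2)/24.

(w - 2)^4*e^(2)/24 + (w - 2)^3*e^(2)/6 + (w - 2)^2*e^(2)/2 + (w - 2)*e^(2) + e^(2)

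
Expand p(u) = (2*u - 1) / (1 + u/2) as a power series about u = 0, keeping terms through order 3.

Multiply each power in the prefactor through the base expansion.
p(0) = -1
p′(0) = 5/2
p′′(0) = -5/2
p′′′(0) = 15/4

5*u^3/8 - 5*u^2/4 + 5*u/2 - 1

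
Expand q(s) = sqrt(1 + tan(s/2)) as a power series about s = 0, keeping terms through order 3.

11*s^3/384 - s^2/32 + s/4 + 1

Plug the Maclaurin series of the inner function into that of the outer and collect terms.
q(0) = 1
q′(0) = 1/4
q′′(0) = -1/16
q′′′(0) = 11/64
Then c_k = q^(k)(0)/k! gives each Taylor coefficient.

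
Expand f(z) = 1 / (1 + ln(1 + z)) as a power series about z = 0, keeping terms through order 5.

-347*z^5/60 + 11*z^4/3 - 7*z^3/3 + 3*z^2/2 - z + 1

Write 1/(1+u) = 1 - u + u^2 - u^3 + ... and substitute the series for u.
f(0) = 1
f′(0) = -1
f′′(0) = 3
f′′′(0) = -14
f^(4)(0) = 88
f^(5)(0) = -694
Dividing each by k! gives the coefficients c_0, ..., c_5.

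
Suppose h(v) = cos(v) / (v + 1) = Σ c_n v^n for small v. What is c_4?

Expand 1/(denominator) as a geometric series and multiply by the numerator's series.

13/24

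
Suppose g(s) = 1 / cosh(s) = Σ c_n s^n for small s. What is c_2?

-1/2

Invert the denominator's series and multiply.
[s^0] = 1;  [s^1] = 0;  [s^2] = -1/2.
So c_2 = g′′(0)/2! = -1/2.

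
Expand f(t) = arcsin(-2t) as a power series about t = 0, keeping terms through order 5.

-12*t^5/5 - 4*t^3/3 - 2*t

Compute the successive derivatives at the expansion point and divide by k!.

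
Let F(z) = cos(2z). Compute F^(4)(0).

Apply the Taylor formula c_k = f^(k)(a)/k!.
From the series, [z^4] F = 2/3; multiply by 4! = 24 to get 16.

16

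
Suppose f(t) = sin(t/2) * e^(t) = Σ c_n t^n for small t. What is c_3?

Multiply the two series term by term and collect like powers.
f(0) = 0
f′(0) = 1/2
f′′(0) = 1
f′′′(0) = 11/8
Then c_k = f^(k)(0)/k! gives each Taylor coefficient.

11/48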